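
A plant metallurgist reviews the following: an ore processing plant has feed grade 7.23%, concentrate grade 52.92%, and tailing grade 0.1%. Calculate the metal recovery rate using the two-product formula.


98.8036%

Using the two-product formula:
R = 100 * c * (f - t) / (f * (c - t))
Numerator = 100 * 52.92 * (7.23 - 0.1)
= 100 * 52.92 * 7.13
= 37731.96
Denominator = 7.23 * (52.92 - 0.1)
= 7.23 * 52.82
= 381.8886
R = 37731.96 / 381.8886
= 98.8036%


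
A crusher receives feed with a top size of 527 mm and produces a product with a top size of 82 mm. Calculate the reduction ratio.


6.4268

Reduction ratio = feed size / product size
= 527 / 82
= 6.4268


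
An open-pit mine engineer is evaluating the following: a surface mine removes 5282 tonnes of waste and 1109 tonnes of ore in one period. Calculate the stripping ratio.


Stripping ratio = waste tonnage / ore tonnage
= 5282 / 1109
= 4.7628

4.7628


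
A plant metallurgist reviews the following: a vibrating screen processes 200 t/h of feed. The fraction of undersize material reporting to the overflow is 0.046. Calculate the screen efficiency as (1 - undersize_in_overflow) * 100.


95.4%

Screen efficiency = (1 - fraction of undersize in overflow) * 100
= (1 - 0.046) * 100
= 0.954 * 100
= 95.4%


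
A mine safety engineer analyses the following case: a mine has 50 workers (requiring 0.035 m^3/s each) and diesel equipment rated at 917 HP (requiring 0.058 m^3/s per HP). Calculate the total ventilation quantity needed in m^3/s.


Airflow for workers:
Q_people = 50 * 0.035 = 1.75 m^3/s
Airflow for diesel equipment:
Q_diesel = 917 * 0.058 = 53.186 m^3/s
Total ventilation:
Q_total = 1.75 + 53.186
= 54.936 m^3/s

54.936 m^3/s


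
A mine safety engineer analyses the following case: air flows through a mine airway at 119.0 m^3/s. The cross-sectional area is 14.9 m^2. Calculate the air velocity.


Velocity = flow rate / cross-sectional area
= 119.0 / 14.9
= 7.9866 m/s

7.9866 m/s


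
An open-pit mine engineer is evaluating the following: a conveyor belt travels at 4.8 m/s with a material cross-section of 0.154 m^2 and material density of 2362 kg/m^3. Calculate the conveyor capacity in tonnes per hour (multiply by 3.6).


Volumetric flow = speed * area
= 4.8 * 0.154 = 0.7392 m^3/s
Mass flow = volumetric * density
= 0.7392 * 2362 = 1745.9904 kg/s
Convert to t/h: multiply by 3.6
Capacity = 1745.9904 * 3.6
= 6285.5654 t/h

6285.5654 t/h


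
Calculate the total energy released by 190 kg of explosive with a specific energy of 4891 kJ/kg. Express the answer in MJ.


Energy = mass * specific_energy / 1000
= 190 * 4891 / 1000
= 929290 / 1000
= 929.29 MJ

929.29 MJ


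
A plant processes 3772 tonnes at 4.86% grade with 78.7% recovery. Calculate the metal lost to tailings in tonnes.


39.047 tonnes

Total metal in feed:
= 3772 * 4.86 / 100 = 183.3192 tonnes
Metal recovered:
= 183.3192 * 78.7 / 100 = 144.2722104 tonnes
Metal lost to tailings:
= 183.3192 - 144.2722104
= 39.047 tonnes


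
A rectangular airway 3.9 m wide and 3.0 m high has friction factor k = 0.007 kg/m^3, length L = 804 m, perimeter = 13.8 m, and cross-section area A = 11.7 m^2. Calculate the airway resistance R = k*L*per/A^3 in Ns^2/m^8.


Compute the numerator:
k * L * per = 0.007 * 804 * 13.8
= 77.6664
Compute the denominator:
A^3 = 11.7^3 = 1601.613
Resistance:
R = 77.6664 / 1601.613
= 0.0485 Ns^2/m^8

0.0485 Ns^2/m^8


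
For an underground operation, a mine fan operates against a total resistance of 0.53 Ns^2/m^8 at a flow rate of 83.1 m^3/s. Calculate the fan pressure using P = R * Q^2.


Compute Q^2:
Q^2 = 83.1^2 = 6905.61
Compute pressure:
P = R * Q^2 = 0.53 * 6905.61
= 3659.9733 Pa

3659.9733 Pa


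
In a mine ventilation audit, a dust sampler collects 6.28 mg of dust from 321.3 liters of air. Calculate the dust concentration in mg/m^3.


19.5456 mg/m^3

Convert liters to m^3: 1 m^3 = 1000 L
Concentration = mass / volume * 1000
= 6.28 / 321.3 * 1000
= 0.01954559602 * 1000
= 19.5456 mg/m^3


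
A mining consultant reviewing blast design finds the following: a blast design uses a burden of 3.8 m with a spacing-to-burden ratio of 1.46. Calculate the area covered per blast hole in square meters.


21.0824 m^2

First, find the spacing:
Spacing = burden * ratio = 3.8 * 1.46
= 5.548 m
Then, calculate the area:
Area = burden * spacing = 3.8 * 5.548
= 21.0824 m^2


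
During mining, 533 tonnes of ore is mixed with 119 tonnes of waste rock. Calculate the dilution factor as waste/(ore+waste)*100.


18.2515%

Total material = ore + waste
= 533 + 119 = 652 tonnes
Dilution = waste / total * 100
= 119 / 652 * 100
= 0.1825153374 * 100
= 18.2515%


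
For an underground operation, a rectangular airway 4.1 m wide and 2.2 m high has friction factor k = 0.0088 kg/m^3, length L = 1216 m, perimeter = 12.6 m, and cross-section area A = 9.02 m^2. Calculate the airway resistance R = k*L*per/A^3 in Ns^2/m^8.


0.1837 Ns^2/m^8

Compute the numerator:
k * L * per = 0.0088 * 1216 * 12.6
= 134.83008
Compute the denominator:
A^3 = 9.02^3 = 733.870808
Resistance:
R = 134.83008 / 733.870808
= 0.1837 Ns^2/m^8


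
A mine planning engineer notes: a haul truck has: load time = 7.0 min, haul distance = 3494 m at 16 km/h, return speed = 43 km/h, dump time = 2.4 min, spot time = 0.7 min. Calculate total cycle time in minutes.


28.0778 min

Convert haul speed to m/min: 16 * 1000/60 = 266.6666667 m/min
Haul time = 3494 / 266.6666667 = 13.1025 min
Convert return speed to m/min: 43 * 1000/60 = 716.6666667 m/min
Return time = 3494 / 716.6666667 = 4.875348837 min
Total cycle time:
= 7.0 + 13.1025 + 2.4 + 4.875348837 + 0.7
= 28.0778 min


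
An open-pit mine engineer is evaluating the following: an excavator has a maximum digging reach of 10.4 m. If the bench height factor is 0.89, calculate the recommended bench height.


9.256 m

Bench height = reach * factor
= 10.4 * 0.89
= 9.256 m


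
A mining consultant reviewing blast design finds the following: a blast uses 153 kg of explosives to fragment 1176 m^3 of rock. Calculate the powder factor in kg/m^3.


Powder factor = explosive mass / rock volume
= 153 / 1176
= 0.1301 kg/m^3

0.1301 kg/m^3


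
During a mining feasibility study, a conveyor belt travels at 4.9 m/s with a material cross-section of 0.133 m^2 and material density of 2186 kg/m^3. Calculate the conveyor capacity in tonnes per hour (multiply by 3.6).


Volumetric flow = speed * area
= 4.9 * 0.133 = 0.6517 m^3/s
Mass flow = volumetric * density
= 0.6517 * 2186 = 1424.6162 kg/s
Convert to t/h: multiply by 3.6
Capacity = 1424.6162 * 3.6
= 5128.6183 t/h

5128.6183 t/h


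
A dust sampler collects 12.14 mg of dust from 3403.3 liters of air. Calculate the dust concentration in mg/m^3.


Convert liters to m^3: 1 m^3 = 1000 L
Concentration = mass / volume * 1000
= 12.14 / 3403.3 * 1000
= 0.003567126025 * 1000
= 3.5671 mg/m^3

3.5671 mg/m^3


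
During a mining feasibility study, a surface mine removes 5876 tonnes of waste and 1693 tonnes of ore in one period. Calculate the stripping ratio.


3.4708

Stripping ratio = waste tonnage / ore tonnage
= 5876 / 1693
= 3.4708


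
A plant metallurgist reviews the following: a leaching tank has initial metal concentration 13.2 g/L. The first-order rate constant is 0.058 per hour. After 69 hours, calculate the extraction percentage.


Compute the exponent:
-k * t = -0.058 * 69 = -4.002
Remaining concentration:
C = 13.2 * exp(-4.002)
= 13.2 * 0.01827904422
= 0.2412833837 g/L
Extracted = 13.2 - 0.2412833837 = 12.95871662 g/L
Extraction % = 12.95871662 / 13.2 * 100
= 98.1721%

98.1721%


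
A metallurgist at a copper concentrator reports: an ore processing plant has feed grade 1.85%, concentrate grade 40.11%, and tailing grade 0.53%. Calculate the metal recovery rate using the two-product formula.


Using the two-product formula:
R = 100 * c * (f - t) / (f * (c - t))
Numerator = 100 * 40.11 * (1.85 - 0.53)
= 100 * 40.11 * 1.32
= 5294.52
Denominator = 1.85 * (40.11 - 0.53)
= 1.85 * 39.58
= 73.223
R = 5294.52 / 73.223
= 72.3068%

72.3068%


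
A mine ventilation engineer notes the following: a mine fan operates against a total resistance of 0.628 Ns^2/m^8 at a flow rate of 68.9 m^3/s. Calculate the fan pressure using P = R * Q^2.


Compute Q^2:
Q^2 = 68.9^2 = 4747.21
Compute pressure:
P = R * Q^2 = 0.628 * 4747.21
= 2981.2479 Pa

2981.2479 Pa


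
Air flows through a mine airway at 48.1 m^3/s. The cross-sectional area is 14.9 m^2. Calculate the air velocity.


Velocity = flow rate / cross-sectional area
= 48.1 / 14.9
= 3.2282 m/s

3.2282 m/s


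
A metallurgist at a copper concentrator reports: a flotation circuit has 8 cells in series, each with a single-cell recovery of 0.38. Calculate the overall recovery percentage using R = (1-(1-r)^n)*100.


97.8166%

Complement of single-cell recovery:
1 - r = 1 - 0.38 = 0.62
Raise to power n:
(1 - r)^8 = 0.62^8 = 0.02183401056
Overall recovery:
R = (1 - 0.02183401056) * 100
= 97.8166%


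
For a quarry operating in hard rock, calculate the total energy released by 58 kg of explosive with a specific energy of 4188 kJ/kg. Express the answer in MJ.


242.904 MJ

Energy = mass * specific_energy / 1000
= 58 * 4188 / 1000
= 242904 / 1000
= 242.904 MJ


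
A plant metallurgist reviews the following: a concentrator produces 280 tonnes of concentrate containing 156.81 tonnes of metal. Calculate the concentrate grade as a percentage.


Grade = (metal in concentrate / concentrate mass) * 100
= (156.81 / 280) * 100
= 0.5600357143 * 100
= 56.0036%

56.0036%


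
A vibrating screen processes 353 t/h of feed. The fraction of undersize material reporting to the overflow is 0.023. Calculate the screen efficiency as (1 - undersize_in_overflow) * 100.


Screen efficiency = (1 - fraction of undersize in overflow) * 100
= (1 - 0.023) * 100
= 0.977 * 100
= 97.7%

97.7%


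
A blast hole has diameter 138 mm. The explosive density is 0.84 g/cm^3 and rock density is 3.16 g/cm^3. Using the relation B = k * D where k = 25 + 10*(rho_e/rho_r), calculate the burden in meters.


3.8168 m

First, compute k:
rho_e / rho_r = 0.84 / 3.16 = 0.2658227848
k = 25 + 10 * 0.2658227848 = 27.65822785
Then, compute burden:
B = k * D / 1000 = 27.65822785 * 138 / 1000
= 3816.835443 / 1000
= 3.8168 m


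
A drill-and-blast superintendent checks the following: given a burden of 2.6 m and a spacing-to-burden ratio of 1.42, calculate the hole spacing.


Spacing = burden * ratio
= 2.6 * 1.42
= 3.692 m

3.692 m


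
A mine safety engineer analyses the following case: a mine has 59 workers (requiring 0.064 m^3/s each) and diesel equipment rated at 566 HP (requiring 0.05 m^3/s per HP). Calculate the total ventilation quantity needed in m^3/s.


32.076 m^3/s

Airflow for workers:
Q_people = 59 * 0.064 = 3.776 m^3/s
Airflow for diesel equipment:
Q_diesel = 566 * 0.05 = 28.3 m^3/s
Total ventilation:
Q_total = 3.776 + 28.3
= 32.076 m^3/s


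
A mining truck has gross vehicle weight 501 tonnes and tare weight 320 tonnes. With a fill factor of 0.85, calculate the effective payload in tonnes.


Maximum payload = gross - tare
= 501 - 320 = 181 tonnes
Effective payload = max payload * fill factor
= 181 * 0.85
= 153.85 tonnes

153.85 tonnes


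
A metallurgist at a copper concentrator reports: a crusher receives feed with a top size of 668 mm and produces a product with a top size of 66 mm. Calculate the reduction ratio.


Reduction ratio = feed size / product size
= 668 / 66
= 10.1212

10.1212


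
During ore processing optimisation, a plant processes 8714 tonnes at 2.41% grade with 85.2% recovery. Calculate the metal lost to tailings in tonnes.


31.0811 tonnes

Total metal in feed:
= 8714 * 2.41 / 100 = 210.0074 tonnes
Metal recovered:
= 210.0074 * 85.2 / 100 = 178.9263048 tonnes
Metal lost to tailings:
= 210.0074 - 178.9263048
= 31.0811 tonnes


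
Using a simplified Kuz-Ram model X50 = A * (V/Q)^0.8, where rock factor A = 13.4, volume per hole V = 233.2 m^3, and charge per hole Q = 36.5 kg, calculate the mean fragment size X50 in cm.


59.0817 cm

Compute V/Q:
V/Q = 233.2 / 36.5 = 6.389041096
Raise to the power 0.8:
(V/Q)^0.8 = 6.389041096^0.8 = 4.40908575
Multiply by A:
X50 = 13.4 * 4.40908575
= 59.0817 cm


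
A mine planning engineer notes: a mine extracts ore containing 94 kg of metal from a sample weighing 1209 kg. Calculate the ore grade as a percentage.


7.775%

Ore grade = (metal mass / ore mass) * 100
= (94 / 1209) * 100
= 0.07775020678 * 100
= 7.775%


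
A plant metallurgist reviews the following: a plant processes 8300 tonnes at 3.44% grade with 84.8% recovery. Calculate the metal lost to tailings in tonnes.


Total metal in feed:
= 8300 * 3.44 / 100 = 285.52 tonnes
Metal recovered:
= 285.52 * 84.8 / 100 = 242.12096 tonnes
Metal lost to tailings:
= 285.52 - 242.12096
= 43.399 tonnes

43.399 tonnes


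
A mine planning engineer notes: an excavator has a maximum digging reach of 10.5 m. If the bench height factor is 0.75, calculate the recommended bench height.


7.875 m

Bench height = reach * factor
= 10.5 * 0.75
= 7.875 m


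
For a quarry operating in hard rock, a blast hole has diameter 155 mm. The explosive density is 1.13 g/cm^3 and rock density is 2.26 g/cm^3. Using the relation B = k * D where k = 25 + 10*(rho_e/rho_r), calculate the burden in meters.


First, compute k:
rho_e / rho_r = 1.13 / 2.26 = 0.5
k = 25 + 10 * 0.5 = 30
Then, compute burden:
B = k * D / 1000 = 30 * 155 / 1000
= 4650 / 1000
= 4.65 m

4.65 m


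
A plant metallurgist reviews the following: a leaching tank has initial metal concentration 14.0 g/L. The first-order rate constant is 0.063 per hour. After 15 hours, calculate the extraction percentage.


61.132%

Compute the exponent:
-k * t = -0.063 * 15 = -0.945
Remaining concentration:
C = 14.0 * exp(-0.945)
= 14.0 * 0.3886795709
= 5.441513993 g/L
Extracted = 14.0 - 5.441513993 = 8.558486007 g/L
Extraction % = 8.558486007 / 14.0 * 100
= 61.132%


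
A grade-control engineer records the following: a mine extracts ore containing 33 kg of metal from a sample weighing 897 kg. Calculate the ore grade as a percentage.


Ore grade = (metal mass / ore mass) * 100
= (33 / 897) * 100
= 0.03678929766 * 100
= 3.6789%

3.6789%


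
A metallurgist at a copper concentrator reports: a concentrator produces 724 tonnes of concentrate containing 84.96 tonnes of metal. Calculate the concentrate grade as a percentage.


11.7348%

Grade = (metal in concentrate / concentrate mass) * 100
= (84.96 / 724) * 100
= 0.1173480663 * 100
= 11.7348%


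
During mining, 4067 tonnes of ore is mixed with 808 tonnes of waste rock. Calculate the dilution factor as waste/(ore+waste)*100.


16.5744%

Total material = ore + waste
= 4067 + 808 = 4875 tonnes
Dilution = waste / total * 100
= 808 / 4875 * 100
= 0.1657435897 * 100
= 16.5744%


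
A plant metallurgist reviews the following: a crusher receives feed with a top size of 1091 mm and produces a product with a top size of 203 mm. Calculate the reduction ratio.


5.3744

Reduction ratio = feed size / product size
= 1091 / 203
= 5.3744


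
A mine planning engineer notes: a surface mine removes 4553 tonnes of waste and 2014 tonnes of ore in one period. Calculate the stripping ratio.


Stripping ratio = waste tonnage / ore tonnage
= 4553 / 2014
= 2.2607

2.2607


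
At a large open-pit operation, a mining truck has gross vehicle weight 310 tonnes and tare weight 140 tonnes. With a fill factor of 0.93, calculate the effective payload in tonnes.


158.1 tonnes

Maximum payload = gross - tare
= 310 - 140 = 170 tonnes
Effective payload = max payload * fill factor
= 170 * 0.93
= 158.1 tonnes


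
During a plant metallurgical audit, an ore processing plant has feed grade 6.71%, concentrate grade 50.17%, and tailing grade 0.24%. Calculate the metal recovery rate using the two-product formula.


Using the two-product formula:
R = 100 * c * (f - t) / (f * (c - t))
Numerator = 100 * 50.17 * (6.71 - 0.24)
= 100 * 50.17 * 6.47
= 32459.99
Denominator = 6.71 * (50.17 - 0.24)
= 6.71 * 49.93
= 335.0303
R = 32459.99 / 335.0303
= 96.8867%

96.8867%


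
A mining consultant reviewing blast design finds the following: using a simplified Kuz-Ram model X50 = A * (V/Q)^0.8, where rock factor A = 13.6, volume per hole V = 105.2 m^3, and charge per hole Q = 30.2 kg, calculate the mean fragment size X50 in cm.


36.9102 cm

Compute V/Q:
V/Q = 105.2 / 30.2 = 3.483443709
Raise to the power 0.8:
(V/Q)^0.8 = 3.483443709^0.8 = 2.713982466
Multiply by A:
X50 = 13.6 * 2.713982466
= 36.9102 cm


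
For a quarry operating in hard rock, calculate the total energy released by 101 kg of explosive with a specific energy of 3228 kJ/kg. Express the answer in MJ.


Energy = mass * specific_energy / 1000
= 101 * 3228 / 1000
= 326028 / 1000
= 326.028 MJ

326.028 MJ


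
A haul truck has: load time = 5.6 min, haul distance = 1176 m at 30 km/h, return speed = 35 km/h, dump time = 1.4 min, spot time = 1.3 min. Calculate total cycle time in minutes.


12.668 min

Convert haul speed to m/min: 30 * 1000/60 = 500 m/min
Haul time = 1176 / 500 = 2.352 min
Convert return speed to m/min: 35 * 1000/60 = 583.3333333 m/min
Return time = 1176 / 583.3333333 = 2.016 min
Total cycle time:
= 5.6 + 2.352 + 1.4 + 2.016 + 1.3
= 12.668 min


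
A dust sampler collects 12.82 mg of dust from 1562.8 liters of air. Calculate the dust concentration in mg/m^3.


Convert liters to m^3: 1 m^3 = 1000 L
Concentration = mass / volume * 1000
= 12.82 / 1562.8 * 1000
= 0.008203224981 * 1000
= 8.2032 mg/m^3

8.2032 mg/m^3


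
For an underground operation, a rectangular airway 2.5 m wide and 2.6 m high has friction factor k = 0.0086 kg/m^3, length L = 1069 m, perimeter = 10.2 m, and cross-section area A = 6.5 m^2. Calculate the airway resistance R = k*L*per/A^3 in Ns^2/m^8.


Compute the numerator:
k * L * per = 0.0086 * 1069 * 10.2
= 93.77268
Compute the denominator:
A^3 = 6.5^3 = 274.625
Resistance:
R = 93.77268 / 274.625
= 0.3415 Ns^2/m^8

0.3415 Ns^2/m^8


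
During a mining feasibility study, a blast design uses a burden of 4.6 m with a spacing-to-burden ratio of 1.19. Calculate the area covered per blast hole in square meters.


25.1804 m^2

First, find the spacing:
Spacing = burden * ratio = 4.6 * 1.19
= 5.474 m
Then, calculate the area:
Area = burden * spacing = 4.6 * 5.474
= 25.1804 m^2


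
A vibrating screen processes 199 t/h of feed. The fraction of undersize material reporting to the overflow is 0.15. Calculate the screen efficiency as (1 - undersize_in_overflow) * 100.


Screen efficiency = (1 - fraction of undersize in overflow) * 100
= (1 - 0.15) * 100
= 0.85 * 100
= 85.0%

85.0%


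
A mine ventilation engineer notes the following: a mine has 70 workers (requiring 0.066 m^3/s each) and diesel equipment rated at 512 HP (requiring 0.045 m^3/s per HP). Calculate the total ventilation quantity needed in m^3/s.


27.66 m^3/s

Airflow for workers:
Q_people = 70 * 0.066 = 4.62 m^3/s
Airflow for diesel equipment:
Q_diesel = 512 * 0.045 = 23.04 m^3/s
Total ventilation:
Q_total = 4.62 + 23.04
= 27.66 m^3/s


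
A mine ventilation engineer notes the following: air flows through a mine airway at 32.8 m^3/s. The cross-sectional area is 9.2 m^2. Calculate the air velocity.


3.5652 m/s

Velocity = flow rate / cross-sectional area
= 32.8 / 9.2
= 3.5652 m/s


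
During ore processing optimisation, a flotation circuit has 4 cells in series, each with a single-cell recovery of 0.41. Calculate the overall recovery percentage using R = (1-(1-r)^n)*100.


Complement of single-cell recovery:
1 - r = 1 - 0.41 = 0.59
Raise to power n:
(1 - r)^4 = 0.59^4 = 0.12117361
Overall recovery:
R = (1 - 0.12117361) * 100
= 87.8826%

87.8826%


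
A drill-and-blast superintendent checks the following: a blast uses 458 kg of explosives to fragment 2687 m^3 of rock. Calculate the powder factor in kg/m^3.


Powder factor = explosive mass / rock volume
= 458 / 2687
= 0.1705 kg/m^3

0.1705 kg/m^3


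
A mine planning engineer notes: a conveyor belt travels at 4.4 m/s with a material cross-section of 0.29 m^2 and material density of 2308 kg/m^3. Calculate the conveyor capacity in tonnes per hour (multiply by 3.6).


Volumetric flow = speed * area
= 4.4 * 0.29 = 1.276 m^3/s
Mass flow = volumetric * density
= 1.276 * 2308 = 2945.008 kg/s
Convert to t/h: multiply by 3.6
Capacity = 2945.008 * 3.6
= 10602.0288 t/h

10602.0288 t/h


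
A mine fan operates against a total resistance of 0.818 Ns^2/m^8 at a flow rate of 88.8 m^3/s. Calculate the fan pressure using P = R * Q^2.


Compute Q^2:
Q^2 = 88.8^2 = 7885.44
Compute pressure:
P = R * Q^2 = 0.818 * 7885.44
= 6450.2899 Pa

6450.2899 Pa


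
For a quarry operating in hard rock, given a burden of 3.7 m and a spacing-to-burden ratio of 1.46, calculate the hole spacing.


5.402 m

Spacing = burden * ratio
= 3.7 * 1.46
= 5.402 m


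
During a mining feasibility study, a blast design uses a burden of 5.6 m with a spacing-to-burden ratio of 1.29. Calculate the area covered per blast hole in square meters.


40.4544 m^2

First, find the spacing:
Spacing = burden * ratio = 5.6 * 1.29
= 7.224 m
Then, calculate the area:
Area = burden * spacing = 5.6 * 7.224
= 40.4544 m^2


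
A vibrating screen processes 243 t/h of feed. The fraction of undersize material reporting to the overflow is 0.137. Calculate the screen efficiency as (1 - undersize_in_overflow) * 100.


86.3%

Screen efficiency = (1 - fraction of undersize in overflow) * 100
= (1 - 0.137) * 100
= 0.863 * 100
= 86.3%


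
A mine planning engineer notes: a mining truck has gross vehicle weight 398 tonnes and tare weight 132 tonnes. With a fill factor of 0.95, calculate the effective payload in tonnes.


Maximum payload = gross - tare
= 398 - 132 = 266 tonnes
Effective payload = max payload * fill factor
= 266 * 0.95
= 252.7 tonnes

252.7 tonnes


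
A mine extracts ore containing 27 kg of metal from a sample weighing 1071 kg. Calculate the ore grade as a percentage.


2.521%

Ore grade = (metal mass / ore mass) * 100
= (27 / 1071) * 100
= 0.02521008403 * 100
= 2.521%


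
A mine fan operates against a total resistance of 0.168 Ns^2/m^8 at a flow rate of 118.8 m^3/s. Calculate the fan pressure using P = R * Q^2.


2371.0579 Pa

Compute Q^2:
Q^2 = 118.8^2 = 14113.44
Compute pressure:
P = R * Q^2 = 0.168 * 14113.44
= 2371.0579 Pa


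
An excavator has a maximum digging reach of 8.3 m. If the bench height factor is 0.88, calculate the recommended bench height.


7.304 m

Bench height = reach * factor
= 8.3 * 0.88
= 7.304 m


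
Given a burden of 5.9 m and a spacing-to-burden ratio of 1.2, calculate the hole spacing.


Spacing = burden * ratio
= 5.9 * 1.2
= 7.08 m

7.08 m


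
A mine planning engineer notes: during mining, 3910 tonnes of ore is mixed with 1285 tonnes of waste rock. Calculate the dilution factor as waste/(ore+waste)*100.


24.7353%

Total material = ore + waste
= 3910 + 1285 = 5195 tonnes
Dilution = waste / total * 100
= 1285 / 5195 * 100
= 0.2473532243 * 100
= 24.7353%


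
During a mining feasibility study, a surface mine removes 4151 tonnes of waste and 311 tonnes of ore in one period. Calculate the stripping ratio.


13.3473

Stripping ratio = waste tonnage / ore tonnage
= 4151 / 311
= 13.3473


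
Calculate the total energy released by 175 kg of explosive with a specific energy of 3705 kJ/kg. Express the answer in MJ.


648.375 MJ

Energy = mass * specific_energy / 1000
= 175 * 3705 / 1000
= 648375 / 1000
= 648.375 MJ


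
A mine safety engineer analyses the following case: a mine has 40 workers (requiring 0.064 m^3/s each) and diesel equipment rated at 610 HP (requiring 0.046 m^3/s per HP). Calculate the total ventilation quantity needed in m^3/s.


Airflow for workers:
Q_people = 40 * 0.064 = 2.56 m^3/s
Airflow for diesel equipment:
Q_diesel = 610 * 0.046 = 28.06 m^3/s
Total ventilation:
Q_total = 2.56 + 28.06
= 30.62 m^3/s

30.62 m^3/s


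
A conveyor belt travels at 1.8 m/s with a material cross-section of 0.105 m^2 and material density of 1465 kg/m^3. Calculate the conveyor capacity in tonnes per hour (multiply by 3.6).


Volumetric flow = speed * area
= 1.8 * 0.105 = 0.189 m^3/s
Mass flow = volumetric * density
= 0.189 * 1465 = 276.885 kg/s
Convert to t/h: multiply by 3.6
Capacity = 276.885 * 3.6
= 996.786 t/h

996.786 t/h


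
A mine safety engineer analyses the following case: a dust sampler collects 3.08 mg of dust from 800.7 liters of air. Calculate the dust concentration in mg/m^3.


Convert liters to m^3: 1 m^3 = 1000 L
Concentration = mass / volume * 1000
= 3.08 / 800.7 * 1000
= 0.003846634195 * 1000
= 3.8466 mg/m^3

3.8466 mg/m^3


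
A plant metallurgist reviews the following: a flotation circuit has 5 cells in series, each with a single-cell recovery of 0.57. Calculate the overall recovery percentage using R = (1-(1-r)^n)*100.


98.5299%

Complement of single-cell recovery:
1 - r = 1 - 0.57 = 0.43
Raise to power n:
(1 - r)^5 = 0.43^5 = 0.0147008443
Overall recovery:
R = (1 - 0.0147008443) * 100
= 98.5299%


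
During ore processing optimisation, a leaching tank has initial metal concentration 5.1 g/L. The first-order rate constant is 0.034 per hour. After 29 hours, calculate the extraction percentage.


Compute the exponent:
-k * t = -0.034 * 29 = -0.986
Remaining concentration:
C = 5.1 * exp(-0.986)
= 5.1 * 0.3730659744
= 1.902636469 g/L
Extracted = 5.1 - 1.902636469 = 3.197363531 g/L
Extraction % = 3.197363531 / 5.1 * 100
= 62.6934%

62.6934%


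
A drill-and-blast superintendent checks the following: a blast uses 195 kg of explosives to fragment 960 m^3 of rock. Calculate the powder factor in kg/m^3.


0.2031 kg/m^3

Powder factor = explosive mass / rock volume
= 195 / 960
= 0.2031 kg/m^3


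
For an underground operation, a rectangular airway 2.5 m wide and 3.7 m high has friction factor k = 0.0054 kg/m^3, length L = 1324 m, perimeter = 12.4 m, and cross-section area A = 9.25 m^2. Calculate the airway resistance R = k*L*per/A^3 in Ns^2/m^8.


0.112 Ns^2/m^8

Compute the numerator:
k * L * per = 0.0054 * 1324 * 12.4
= 88.65504
Compute the denominator:
A^3 = 9.25^3 = 791.453125
Resistance:
R = 88.65504 / 791.453125
= 0.112 Ns^2/m^8


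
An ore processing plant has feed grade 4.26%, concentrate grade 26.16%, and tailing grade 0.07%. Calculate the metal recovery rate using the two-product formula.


Using the two-product formula:
R = 100 * c * (f - t) / (f * (c - t))
Numerator = 100 * 26.16 * (4.26 - 0.07)
= 100 * 26.16 * 4.19
= 10961.04
Denominator = 4.26 * (26.16 - 0.07)
= 4.26 * 26.09
= 111.1434
R = 10961.04 / 111.1434
= 98.6207%

98.6207%


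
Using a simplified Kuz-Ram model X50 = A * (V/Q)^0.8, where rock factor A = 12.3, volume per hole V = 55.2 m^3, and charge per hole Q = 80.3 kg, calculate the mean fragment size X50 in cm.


9.1135 cm

Compute V/Q:
V/Q = 55.2 / 80.3 = 0.6874221669
Raise to the power 0.8:
(V/Q)^0.8 = 0.6874221669^0.8 = 0.7409328088
Multiply by A:
X50 = 12.3 * 0.7409328088
= 9.1135 cm


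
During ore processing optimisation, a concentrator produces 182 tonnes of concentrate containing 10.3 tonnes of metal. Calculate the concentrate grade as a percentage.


5.6593%

Grade = (metal in concentrate / concentrate mass) * 100
= (10.3 / 182) * 100
= 0.05659340659 * 100
= 5.6593%


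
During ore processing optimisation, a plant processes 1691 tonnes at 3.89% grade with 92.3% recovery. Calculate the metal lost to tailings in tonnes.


5.0651 tonnes

Total metal in feed:
= 1691 * 3.89 / 100 = 65.7799 tonnes
Metal recovered:
= 65.7799 * 92.3 / 100 = 60.7148477 tonnes
Metal lost to tailings:
= 65.7799 - 60.7148477
= 5.0651 tonnes


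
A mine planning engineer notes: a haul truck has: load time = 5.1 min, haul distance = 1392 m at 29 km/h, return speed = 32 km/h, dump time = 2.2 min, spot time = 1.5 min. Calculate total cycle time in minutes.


Convert haul speed to m/min: 29 * 1000/60 = 483.3333333 m/min
Haul time = 1392 / 483.3333333 = 2.88 min
Convert return speed to m/min: 32 * 1000/60 = 533.3333333 m/min
Return time = 1392 / 533.3333333 = 2.61 min
Total cycle time:
= 5.1 + 2.88 + 2.2 + 2.61 + 1.5
= 14.29 min

14.29 min


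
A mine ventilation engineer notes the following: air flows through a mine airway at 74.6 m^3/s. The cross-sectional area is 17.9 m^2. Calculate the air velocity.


4.1676 m/s

Velocity = flow rate / cross-sectional area
= 74.6 / 17.9
= 4.1676 m/s


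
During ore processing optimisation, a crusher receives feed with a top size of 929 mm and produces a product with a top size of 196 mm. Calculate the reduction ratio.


4.7398

Reduction ratio = feed size / product size
= 929 / 196
= 4.7398


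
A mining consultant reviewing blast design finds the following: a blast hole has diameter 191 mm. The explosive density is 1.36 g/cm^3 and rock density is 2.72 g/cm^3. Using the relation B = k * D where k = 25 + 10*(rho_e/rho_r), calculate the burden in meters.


First, compute k:
rho_e / rho_r = 1.36 / 2.72 = 0.5
k = 25 + 10 * 0.5 = 30
Then, compute burden:
B = k * D / 1000 = 30 * 191 / 1000
= 5730 / 1000
= 5.73 m

5.73 m


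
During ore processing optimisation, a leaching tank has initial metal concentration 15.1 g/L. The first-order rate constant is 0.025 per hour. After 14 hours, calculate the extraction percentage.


29.5312%

Compute the exponent:
-k * t = -0.025 * 14 = -0.35
Remaining concentration:
C = 15.1 * exp(-0.35)
= 15.1 * 0.7046880897
= 10.64079015 g/L
Extracted = 15.1 - 10.64079015 = 4.459209845 g/L
Extraction % = 4.459209845 / 15.1 * 100
= 29.5312%


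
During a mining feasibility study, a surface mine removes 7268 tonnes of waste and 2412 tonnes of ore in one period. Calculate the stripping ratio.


3.0133

Stripping ratio = waste tonnage / ore tonnage
= 7268 / 2412
= 3.0133


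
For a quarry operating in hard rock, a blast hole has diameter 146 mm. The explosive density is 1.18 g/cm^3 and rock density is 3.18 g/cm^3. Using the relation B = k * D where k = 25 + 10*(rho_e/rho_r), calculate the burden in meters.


4.1918 m

First, compute k:
rho_e / rho_r = 1.18 / 3.18 = 0.3710691824
k = 25 + 10 * 0.3710691824 = 28.71069182
Then, compute burden:
B = k * D / 1000 = 28.71069182 * 146 / 1000
= 4191.761006 / 1000
= 4.1918 m


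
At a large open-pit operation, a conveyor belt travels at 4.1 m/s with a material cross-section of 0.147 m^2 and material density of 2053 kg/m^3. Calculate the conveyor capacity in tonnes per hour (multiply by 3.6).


Volumetric flow = speed * area
= 4.1 * 0.147 = 0.6027 m^3/s
Mass flow = volumetric * density
= 0.6027 * 2053 = 1237.3431 kg/s
Convert to t/h: multiply by 3.6
Capacity = 1237.3431 * 3.6
= 4454.4352 t/h

4454.4352 t/h


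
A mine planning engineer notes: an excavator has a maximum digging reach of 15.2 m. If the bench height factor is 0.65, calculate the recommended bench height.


9.88 m

Bench height = reach * factor
= 15.2 * 0.65
= 9.88 m


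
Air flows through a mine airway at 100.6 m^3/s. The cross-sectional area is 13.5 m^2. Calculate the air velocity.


Velocity = flow rate / cross-sectional area
= 100.6 / 13.5
= 7.4519 m/s

7.4519 m/s


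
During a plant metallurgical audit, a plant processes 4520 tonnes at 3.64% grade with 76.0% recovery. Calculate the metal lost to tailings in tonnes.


39.4867 tonnes

Total metal in feed:
= 4520 * 3.64 / 100 = 164.528 tonnes
Metal recovered:
= 164.528 * 76.0 / 100 = 125.04128 tonnes
Metal lost to tailings:
= 164.528 - 125.04128
= 39.4867 tonnes


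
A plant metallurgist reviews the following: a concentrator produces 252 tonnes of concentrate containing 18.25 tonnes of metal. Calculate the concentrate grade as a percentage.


7.2421%

Grade = (metal in concentrate / concentrate mass) * 100
= (18.25 / 252) * 100
= 0.07242063492 * 100
= 7.2421%


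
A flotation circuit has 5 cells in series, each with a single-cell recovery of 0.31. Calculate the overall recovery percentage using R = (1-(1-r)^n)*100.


84.3597%

Complement of single-cell recovery:
1 - r = 1 - 0.31 = 0.69
Raise to power n:
(1 - r)^5 = 0.69^5 = 0.1564031349
Overall recovery:
R = (1 - 0.1564031349) * 100
= 84.3597%


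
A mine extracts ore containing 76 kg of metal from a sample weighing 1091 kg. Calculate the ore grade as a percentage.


Ore grade = (metal mass / ore mass) * 100
= (76 / 1091) * 100
= 0.06966086159 * 100
= 6.9661%

6.9661%


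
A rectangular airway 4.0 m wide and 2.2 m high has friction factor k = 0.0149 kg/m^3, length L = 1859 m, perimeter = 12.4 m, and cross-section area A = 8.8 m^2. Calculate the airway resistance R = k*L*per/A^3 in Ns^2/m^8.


0.504 Ns^2/m^8

Compute the numerator:
k * L * per = 0.0149 * 1859 * 12.4
= 343.46884
Compute the denominator:
A^3 = 8.8^3 = 681.472
Resistance:
R = 343.46884 / 681.472
= 0.504 Ns^2/m^8


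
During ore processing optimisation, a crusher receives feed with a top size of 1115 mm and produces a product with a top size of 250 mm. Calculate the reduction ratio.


Reduction ratio = feed size / product size
= 1115 / 250
= 4.46

4.46


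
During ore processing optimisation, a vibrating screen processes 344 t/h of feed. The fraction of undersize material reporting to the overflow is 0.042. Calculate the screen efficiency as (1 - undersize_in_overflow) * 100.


95.8%

Screen efficiency = (1 - fraction of undersize in overflow) * 100
= (1 - 0.042) * 100
= 0.958 * 100
= 95.8%


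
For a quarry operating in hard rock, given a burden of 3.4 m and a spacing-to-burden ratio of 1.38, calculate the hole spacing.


Spacing = burden * ratio
= 3.4 * 1.38
= 4.692 m

4.692 m


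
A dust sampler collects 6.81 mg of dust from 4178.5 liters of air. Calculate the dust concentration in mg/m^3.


Convert liters to m^3: 1 m^3 = 1000 L
Concentration = mass / volume * 1000
= 6.81 / 4178.5 * 1000
= 0.001629771449 * 1000
= 1.6298 mg/m^3

1.6298 mg/m^3


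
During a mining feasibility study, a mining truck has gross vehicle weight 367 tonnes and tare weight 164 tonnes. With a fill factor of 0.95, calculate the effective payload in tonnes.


Maximum payload = gross - tare
= 367 - 164 = 203 tonnes
Effective payload = max payload * fill factor
= 203 * 0.95
= 192.85 tonnes

192.85 tonnes


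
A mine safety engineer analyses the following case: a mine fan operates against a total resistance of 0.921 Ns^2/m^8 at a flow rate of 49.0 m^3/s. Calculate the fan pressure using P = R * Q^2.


Compute Q^2:
Q^2 = 49.0^2 = 2401.0
Compute pressure:
P = R * Q^2 = 0.921 * 2401.0
= 2211.321 Pa

2211.321 Pa


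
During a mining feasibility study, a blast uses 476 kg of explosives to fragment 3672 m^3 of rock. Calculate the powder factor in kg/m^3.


0.1296 kg/m^3

Powder factor = explosive mass / rock volume
= 476 / 3672
= 0.1296 kg/m^3


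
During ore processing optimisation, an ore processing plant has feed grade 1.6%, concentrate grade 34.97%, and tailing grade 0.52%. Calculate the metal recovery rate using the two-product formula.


68.5189%

Using the two-product formula:
R = 100 * c * (f - t) / (f * (c - t))
Numerator = 100 * 34.97 * (1.6 - 0.52)
= 100 * 34.97 * 1.08
= 3776.76
Denominator = 1.6 * (34.97 - 0.52)
= 1.6 * 34.45
= 55.12
R = 3776.76 / 55.12
= 68.5189%


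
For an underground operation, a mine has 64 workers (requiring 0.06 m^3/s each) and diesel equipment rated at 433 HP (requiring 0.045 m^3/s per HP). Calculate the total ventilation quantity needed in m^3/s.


23.325 m^3/s

Airflow for workers:
Q_people = 64 * 0.06 = 3.84 m^3/s
Airflow for diesel equipment:
Q_diesel = 433 * 0.045 = 19.485 m^3/s
Total ventilation:
Q_total = 3.84 + 19.485
= 23.325 m^3/s


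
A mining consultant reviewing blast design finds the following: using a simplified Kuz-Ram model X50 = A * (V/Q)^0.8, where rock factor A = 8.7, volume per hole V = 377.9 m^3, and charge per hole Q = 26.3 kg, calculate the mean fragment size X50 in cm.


Compute V/Q:
V/Q = 377.9 / 26.3 = 14.36882129
Raise to the power 0.8:
(V/Q)^0.8 = 14.36882129^0.8 = 8.432122645
Multiply by A:
X50 = 8.7 * 8.432122645
= 73.3595 cm

73.3595 cm


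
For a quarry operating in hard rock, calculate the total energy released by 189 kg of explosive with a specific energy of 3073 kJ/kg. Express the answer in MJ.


Energy = mass * specific_energy / 1000
= 189 * 3073 / 1000
= 580797 / 1000
= 580.797 MJ

580.797 MJ


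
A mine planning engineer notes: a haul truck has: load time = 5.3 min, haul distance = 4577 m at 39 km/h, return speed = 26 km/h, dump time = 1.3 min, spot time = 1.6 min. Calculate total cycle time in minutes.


Convert haul speed to m/min: 39 * 1000/60 = 650 m/min
Haul time = 4577 / 650 = 7.041538462 min
Convert return speed to m/min: 26 * 1000/60 = 433.3333333 m/min
Return time = 4577 / 433.3333333 = 10.56230769 min
Total cycle time:
= 5.3 + 7.041538462 + 1.3 + 10.56230769 + 1.6
= 25.8038 min

25.8038 min


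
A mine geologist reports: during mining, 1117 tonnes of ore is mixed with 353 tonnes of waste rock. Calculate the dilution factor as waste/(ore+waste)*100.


24.0136%

Total material = ore + waste
= 1117 + 353 = 1470 tonnes
Dilution = waste / total * 100
= 353 / 1470 * 100
= 0.2401360544 * 100
= 24.0136%


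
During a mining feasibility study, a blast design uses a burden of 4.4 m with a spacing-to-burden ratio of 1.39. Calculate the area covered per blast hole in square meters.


26.9104 m^2

First, find the spacing:
Spacing = burden * ratio = 4.4 * 1.39
= 6.116 m
Then, calculate the area:
Area = burden * spacing = 4.4 * 6.116
= 26.9104 m^2


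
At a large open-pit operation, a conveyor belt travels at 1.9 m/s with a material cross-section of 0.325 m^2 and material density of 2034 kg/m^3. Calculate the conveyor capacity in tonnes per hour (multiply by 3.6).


4521.582 t/h

Volumetric flow = speed * area
= 1.9 * 0.325 = 0.6175 m^3/s
Mass flow = volumetric * density
= 0.6175 * 2034 = 1255.995 kg/s
Convert to t/h: multiply by 3.6
Capacity = 1255.995 * 3.6
= 4521.582 t/h


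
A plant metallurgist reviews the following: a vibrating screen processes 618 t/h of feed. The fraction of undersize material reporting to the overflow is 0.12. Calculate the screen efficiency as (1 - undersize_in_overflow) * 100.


88.0%

Screen efficiency = (1 - fraction of undersize in overflow) * 100
= (1 - 0.12) * 100
= 0.88 * 100
= 88.0%


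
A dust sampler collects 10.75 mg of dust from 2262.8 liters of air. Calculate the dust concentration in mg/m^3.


Convert liters to m^3: 1 m^3 = 1000 L
Concentration = mass / volume * 1000
= 10.75 / 2262.8 * 1000
= 0.004750751282 * 1000
= 4.7508 mg/m^3

4.7508 mg/m^3


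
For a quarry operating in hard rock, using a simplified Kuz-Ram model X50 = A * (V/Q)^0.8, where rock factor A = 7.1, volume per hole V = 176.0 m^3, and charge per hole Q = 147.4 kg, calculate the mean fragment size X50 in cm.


8.1822 cm

Compute V/Q:
V/Q = 176.0 / 147.4 = 1.194029851
Raise to the power 0.8:
(V/Q)^0.8 = 1.194029851^0.8 = 1.152423611
Multiply by A:
X50 = 7.1 * 1.152423611
= 8.1822 cm


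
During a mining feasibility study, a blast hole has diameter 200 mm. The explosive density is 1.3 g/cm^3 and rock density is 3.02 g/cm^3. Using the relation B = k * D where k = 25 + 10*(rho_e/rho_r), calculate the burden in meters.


5.8609 m

First, compute k:
rho_e / rho_r = 1.3 / 3.02 = 0.4304635762
k = 25 + 10 * 0.4304635762 = 29.30463576
Then, compute burden:
B = k * D / 1000 = 29.30463576 * 200 / 1000
= 5860.927152 / 1000
= 5.8609 m


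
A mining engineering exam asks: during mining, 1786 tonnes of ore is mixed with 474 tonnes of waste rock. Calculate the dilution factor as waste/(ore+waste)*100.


Total material = ore + waste
= 1786 + 474 = 2260 tonnes
Dilution = waste / total * 100
= 474 / 2260 * 100
= 0.2097345133 * 100
= 20.9735%

20.9735%


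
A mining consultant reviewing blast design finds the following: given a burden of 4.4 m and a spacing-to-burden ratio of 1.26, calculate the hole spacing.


Spacing = burden * ratio
= 4.4 * 1.26
= 5.544 m

5.544 m
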